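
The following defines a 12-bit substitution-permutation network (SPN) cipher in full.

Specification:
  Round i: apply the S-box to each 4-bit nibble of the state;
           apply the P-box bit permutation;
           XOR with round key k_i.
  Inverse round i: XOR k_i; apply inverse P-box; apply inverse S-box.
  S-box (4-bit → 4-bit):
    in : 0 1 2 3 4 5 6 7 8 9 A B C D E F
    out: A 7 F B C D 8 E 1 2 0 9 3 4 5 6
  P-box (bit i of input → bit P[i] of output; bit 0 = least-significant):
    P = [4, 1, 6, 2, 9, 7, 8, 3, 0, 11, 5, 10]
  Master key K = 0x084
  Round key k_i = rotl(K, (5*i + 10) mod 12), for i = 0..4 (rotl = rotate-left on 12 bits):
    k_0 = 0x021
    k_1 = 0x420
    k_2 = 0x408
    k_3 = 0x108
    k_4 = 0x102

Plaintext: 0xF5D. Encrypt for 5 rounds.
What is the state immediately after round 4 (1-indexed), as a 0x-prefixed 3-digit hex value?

s_0 = plaintext = 0xF5D
s_1 = Round(s_0, k_0) = 0xB49
s_2 = Round(s_1, k_1) = 0x12B
s_3 = Round(s_2, k_2) = 0xFB5
s_4 = Round(s_3, k_3) = 0xB74
s_5 = Round(s_4, k_4) = 0x4CF

0xB74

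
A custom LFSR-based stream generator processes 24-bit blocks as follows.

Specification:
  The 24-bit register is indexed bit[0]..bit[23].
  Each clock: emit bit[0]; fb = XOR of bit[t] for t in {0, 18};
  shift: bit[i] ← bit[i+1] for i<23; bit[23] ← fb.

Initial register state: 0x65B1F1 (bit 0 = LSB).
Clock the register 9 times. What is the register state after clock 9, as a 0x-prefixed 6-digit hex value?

reg_0 = 0x65B1F1
clock 1: out=1, reg = 0x32D8F8
clock 2: out=0, reg = 0x196C7C
clock 3: out=0, reg = 0x0CB63E
clock 4: out=0, reg = 0x865B1F
clock 5: out=1, reg = 0x432D8F
clock 6: out=1, reg = 0xA196C7
clock 7: out=1, reg = 0xD0CB63
clock 8: out=1, reg = 0xE865B1
clock 9: out=1, reg = 0xF432D8

0xF432D8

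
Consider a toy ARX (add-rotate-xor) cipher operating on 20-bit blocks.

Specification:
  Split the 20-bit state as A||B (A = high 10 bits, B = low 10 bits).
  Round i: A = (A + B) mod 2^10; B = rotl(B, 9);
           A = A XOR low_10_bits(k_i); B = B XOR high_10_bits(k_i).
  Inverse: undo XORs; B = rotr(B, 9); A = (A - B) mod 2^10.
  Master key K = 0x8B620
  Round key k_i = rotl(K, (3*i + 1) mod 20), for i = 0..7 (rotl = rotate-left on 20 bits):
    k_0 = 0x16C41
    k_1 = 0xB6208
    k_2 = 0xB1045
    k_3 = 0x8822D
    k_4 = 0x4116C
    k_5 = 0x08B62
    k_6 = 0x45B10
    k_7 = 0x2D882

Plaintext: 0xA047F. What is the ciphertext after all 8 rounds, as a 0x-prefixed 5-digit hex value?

0xF360E

s_0 = plaintext = 0xA047F
s_1 = Round(s_0, k_0) = 0xD0664
s_2 = Round(s_1, k_1) = 0xEB7EA
s_3 = Round(s_2, k_2) = 0xF4B31
s_4 = Round(s_3, k_3) = 0x4B9B8
s_5 = Round(s_4, k_4) = 0xE29D8
s_6 = Round(s_5, k_5) = 0x800CE
s_7 = Round(s_6, k_6) = 0x77971
s_8 = Round(s_7, k_7) = 0xF360E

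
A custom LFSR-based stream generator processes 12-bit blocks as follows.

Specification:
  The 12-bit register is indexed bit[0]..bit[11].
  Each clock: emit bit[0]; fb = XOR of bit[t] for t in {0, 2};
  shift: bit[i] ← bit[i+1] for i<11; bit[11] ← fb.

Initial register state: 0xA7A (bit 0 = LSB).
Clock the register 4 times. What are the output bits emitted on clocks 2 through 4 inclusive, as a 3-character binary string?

reg_0 = 0xA7A
clock 1: out=0, reg = 0x53D
clock 2: out=1, reg = 0x29E
clock 3: out=0, reg = 0x94F
clock 4: out=1, reg = 0x4A7

101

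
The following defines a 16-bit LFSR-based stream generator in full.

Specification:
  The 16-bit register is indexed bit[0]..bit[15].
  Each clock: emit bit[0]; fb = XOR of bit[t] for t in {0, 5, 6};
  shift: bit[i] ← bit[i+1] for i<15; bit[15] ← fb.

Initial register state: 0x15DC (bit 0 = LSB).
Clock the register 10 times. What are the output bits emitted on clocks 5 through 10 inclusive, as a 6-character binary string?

101110

reg_0 = 0x15DC
clock 1: out=0, reg = 0x8AEE
clock 2: out=0, reg = 0x4577
clock 3: out=1, reg = 0xA2BB
clock 4: out=1, reg = 0x515D
clock 5: out=1, reg = 0x28AE
clock 6: out=0, reg = 0x9457
clock 7: out=1, reg = 0x4A2B
clock 8: out=1, reg = 0x2515
clock 9: out=1, reg = 0x928A
clock 10: out=0, reg = 0x4945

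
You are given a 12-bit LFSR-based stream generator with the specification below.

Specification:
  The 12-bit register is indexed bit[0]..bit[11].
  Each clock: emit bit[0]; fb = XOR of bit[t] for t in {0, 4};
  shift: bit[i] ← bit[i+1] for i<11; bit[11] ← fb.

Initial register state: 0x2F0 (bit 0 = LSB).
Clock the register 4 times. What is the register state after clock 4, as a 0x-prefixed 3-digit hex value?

reg_0 = 0x2F0
clock 1: out=0, reg = 0x978
clock 2: out=0, reg = 0xCBC
clock 3: out=0, reg = 0xE5E
clock 4: out=0, reg = 0xF2F

0xF2F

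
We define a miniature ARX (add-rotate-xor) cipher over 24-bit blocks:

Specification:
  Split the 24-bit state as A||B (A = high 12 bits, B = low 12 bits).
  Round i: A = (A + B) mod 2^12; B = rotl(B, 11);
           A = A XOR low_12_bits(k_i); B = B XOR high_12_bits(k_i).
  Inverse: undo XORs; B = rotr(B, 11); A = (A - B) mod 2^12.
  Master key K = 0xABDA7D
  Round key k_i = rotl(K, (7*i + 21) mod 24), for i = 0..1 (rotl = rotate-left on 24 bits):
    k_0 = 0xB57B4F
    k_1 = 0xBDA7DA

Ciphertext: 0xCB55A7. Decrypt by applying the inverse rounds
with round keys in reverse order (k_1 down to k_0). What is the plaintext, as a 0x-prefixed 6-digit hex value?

s_0 = ciphertext = 0xCB55A7
s_1 = InvRound(s_0, k_1) = 0xE74CFB
s_2 = InvRound(s_1, k_0) = 0x5E3F58

0x5E3F58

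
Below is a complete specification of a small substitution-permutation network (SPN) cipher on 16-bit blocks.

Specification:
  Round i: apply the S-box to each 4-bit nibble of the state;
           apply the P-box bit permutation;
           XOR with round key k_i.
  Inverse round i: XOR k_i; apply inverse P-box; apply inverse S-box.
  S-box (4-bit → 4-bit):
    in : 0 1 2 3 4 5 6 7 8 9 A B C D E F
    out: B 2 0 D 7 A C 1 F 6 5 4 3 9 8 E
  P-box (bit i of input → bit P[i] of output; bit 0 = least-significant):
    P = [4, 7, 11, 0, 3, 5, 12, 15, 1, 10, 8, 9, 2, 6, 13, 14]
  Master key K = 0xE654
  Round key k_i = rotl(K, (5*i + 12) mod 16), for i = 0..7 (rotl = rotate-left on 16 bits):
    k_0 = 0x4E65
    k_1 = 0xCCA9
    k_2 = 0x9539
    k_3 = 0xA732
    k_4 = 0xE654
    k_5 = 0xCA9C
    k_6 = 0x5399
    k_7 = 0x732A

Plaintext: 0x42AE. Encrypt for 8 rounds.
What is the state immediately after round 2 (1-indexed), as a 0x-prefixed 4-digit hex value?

0xC63C

s_0 = plaintext = 0x42AE
s_1 = Round(s_0, k_0) = 0x7E28
s_2 = Round(s_1, k_1) = 0xC63C
s_3 = Round(s_2, k_2) = 0x06E5
s_4 = Round(s_3, k_3) = 0x64F7
s_5 = Round(s_4, k_4) = 0x1366
s_6 = Round(s_5, k_5) = 0x51DF
s_7 = Round(s_6, k_6) = 0x9F50
s_8 = Round(s_7, k_7) = 0xD4DB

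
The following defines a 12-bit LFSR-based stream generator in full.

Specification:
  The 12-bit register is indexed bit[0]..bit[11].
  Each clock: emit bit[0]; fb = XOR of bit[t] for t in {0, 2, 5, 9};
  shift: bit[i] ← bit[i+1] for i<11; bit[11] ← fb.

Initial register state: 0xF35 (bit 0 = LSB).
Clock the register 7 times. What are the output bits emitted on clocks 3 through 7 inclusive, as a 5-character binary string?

reg_0 = 0xF35
clock 1: out=1, reg = 0x79A
clock 2: out=0, reg = 0xBCD
clock 3: out=1, reg = 0xDE6
clock 4: out=0, reg = 0x6F3
clock 5: out=1, reg = 0xB79
clock 6: out=1, reg = 0xDBC
clock 7: out=0, reg = 0x6DE

10110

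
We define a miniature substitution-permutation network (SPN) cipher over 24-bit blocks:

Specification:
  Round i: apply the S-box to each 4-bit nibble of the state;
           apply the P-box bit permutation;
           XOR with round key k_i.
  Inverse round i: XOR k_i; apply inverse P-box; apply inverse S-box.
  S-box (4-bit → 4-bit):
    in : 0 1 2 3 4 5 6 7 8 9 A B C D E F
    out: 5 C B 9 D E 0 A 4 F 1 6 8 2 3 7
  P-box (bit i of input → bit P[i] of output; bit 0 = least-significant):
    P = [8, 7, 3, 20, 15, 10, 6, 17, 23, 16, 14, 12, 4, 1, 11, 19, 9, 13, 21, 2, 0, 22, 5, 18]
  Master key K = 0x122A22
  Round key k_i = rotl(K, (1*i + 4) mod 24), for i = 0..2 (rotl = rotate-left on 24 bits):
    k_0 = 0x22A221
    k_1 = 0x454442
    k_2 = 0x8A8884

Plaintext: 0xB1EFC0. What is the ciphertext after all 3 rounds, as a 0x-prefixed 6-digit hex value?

s_0 = plaintext = 0xB1EFC0
s_1 = Round(s_0, k_0) = 0xC1E31F
s_2 = Round(s_1, k_1) = 0xE3559C
s_3 = Round(s_2, k_2) = 0xD156C3

0xD156C3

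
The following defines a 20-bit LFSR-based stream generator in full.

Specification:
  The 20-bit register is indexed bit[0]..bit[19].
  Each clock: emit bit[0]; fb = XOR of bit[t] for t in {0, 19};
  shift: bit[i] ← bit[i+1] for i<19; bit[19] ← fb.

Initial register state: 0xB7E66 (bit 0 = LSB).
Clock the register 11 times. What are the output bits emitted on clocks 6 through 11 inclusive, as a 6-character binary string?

110011

reg_0 = 0xB7E66
clock 1: out=0, reg = 0xDBF33
clock 2: out=1, reg = 0x6DF99
clock 3: out=1, reg = 0xB6FCC
clock 4: out=0, reg = 0xDB7E6
clock 5: out=0, reg = 0xEDBF3
clock 6: out=1, reg = 0x76DF9
clock 7: out=1, reg = 0xBB6FC
clock 8: out=0, reg = 0xDDB7E
clock 9: out=0, reg = 0xEEDBF
clock 10: out=1, reg = 0x776DF
clock 11: out=1, reg = 0xBBB6F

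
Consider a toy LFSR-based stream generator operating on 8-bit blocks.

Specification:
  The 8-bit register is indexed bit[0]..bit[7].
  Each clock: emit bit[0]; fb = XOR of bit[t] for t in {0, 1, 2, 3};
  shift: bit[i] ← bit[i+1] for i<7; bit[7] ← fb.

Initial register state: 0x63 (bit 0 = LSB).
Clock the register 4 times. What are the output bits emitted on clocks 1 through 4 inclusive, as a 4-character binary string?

reg_0 = 0x63
clock 1: out=1, reg = 0x31
clock 2: out=1, reg = 0x98
clock 3: out=0, reg = 0xCC
clock 4: out=0, reg = 0x66

1100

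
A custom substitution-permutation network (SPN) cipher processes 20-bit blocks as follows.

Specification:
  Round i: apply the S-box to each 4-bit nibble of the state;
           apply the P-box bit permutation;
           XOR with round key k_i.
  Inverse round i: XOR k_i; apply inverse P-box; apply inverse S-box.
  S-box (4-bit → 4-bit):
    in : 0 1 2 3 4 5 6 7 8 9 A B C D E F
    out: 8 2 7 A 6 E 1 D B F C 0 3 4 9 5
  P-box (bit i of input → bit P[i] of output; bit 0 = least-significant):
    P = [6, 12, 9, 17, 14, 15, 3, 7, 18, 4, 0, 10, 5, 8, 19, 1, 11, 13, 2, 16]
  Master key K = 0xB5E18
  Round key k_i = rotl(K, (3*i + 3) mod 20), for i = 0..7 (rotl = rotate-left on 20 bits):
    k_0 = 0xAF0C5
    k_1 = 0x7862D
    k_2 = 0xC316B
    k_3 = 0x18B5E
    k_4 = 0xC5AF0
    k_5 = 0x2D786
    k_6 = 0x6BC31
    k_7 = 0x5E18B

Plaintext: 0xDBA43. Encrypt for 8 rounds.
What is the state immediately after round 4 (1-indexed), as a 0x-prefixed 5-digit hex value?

0x25CED

s_0 = plaintext = 0xDBA43
s_1 = Round(s_0, k_0) = 0x864C8
s_2 = Round(s_1, k_1) = 0x47E5C
s_3 = Round(s_2, k_2) = 0x08585
s_4 = Round(s_3, k_3) = 0x25CED
s_5 = Round(s_4, k_4) = 0x03166
s_6 = Round(s_5, k_5) = 0x396D4
s_7 = Round(s_6, k_6) = 0xB8F1B
s_8 = Round(s_7, k_7) = 0x160A8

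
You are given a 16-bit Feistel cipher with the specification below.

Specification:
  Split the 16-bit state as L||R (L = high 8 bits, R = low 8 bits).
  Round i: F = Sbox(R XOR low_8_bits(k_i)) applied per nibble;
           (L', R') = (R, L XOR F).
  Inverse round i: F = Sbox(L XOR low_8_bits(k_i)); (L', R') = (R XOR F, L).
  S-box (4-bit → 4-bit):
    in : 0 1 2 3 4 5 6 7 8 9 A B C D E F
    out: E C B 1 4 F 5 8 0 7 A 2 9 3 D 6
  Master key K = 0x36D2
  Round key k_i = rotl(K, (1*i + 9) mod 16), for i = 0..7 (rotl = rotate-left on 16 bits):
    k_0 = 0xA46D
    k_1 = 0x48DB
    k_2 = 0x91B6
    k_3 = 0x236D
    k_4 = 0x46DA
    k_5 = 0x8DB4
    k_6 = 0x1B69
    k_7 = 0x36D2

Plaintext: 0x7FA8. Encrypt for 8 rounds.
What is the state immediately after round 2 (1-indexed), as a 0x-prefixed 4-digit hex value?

s_0 = plaintext = 0x7FA8
s_1 = Round(s_0, k_0) = 0xA8E0
s_2 = Round(s_1, k_1) = 0xE0BA
s_3 = Round(s_2, k_2) = 0xBA09
s_4 = Round(s_3, k_3) = 0x09EE
s_5 = Round(s_4, k_4) = 0xEE1D
s_6 = Round(s_5, k_5) = 0x1D49
s_7 = Round(s_6, k_6) = 0x49A3
s_8 = Round(s_7, k_7) = 0xA3C5

0xE0BA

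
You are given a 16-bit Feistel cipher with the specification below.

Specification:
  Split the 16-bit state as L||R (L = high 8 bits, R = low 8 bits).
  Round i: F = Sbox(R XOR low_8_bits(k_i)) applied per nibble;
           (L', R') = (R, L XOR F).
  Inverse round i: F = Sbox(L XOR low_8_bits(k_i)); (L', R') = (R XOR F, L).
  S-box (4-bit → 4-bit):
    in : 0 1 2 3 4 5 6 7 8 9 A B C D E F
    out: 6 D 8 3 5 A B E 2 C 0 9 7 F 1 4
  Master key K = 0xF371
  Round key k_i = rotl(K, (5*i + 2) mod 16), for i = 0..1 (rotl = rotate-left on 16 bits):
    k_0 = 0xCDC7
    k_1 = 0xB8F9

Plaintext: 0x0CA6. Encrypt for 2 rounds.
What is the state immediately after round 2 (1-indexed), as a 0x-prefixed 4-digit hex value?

0xB1F4

s_0 = plaintext = 0x0CA6
s_1 = Round(s_0, k_0) = 0xA6B1
s_2 = Round(s_1, k_1) = 0xB1F4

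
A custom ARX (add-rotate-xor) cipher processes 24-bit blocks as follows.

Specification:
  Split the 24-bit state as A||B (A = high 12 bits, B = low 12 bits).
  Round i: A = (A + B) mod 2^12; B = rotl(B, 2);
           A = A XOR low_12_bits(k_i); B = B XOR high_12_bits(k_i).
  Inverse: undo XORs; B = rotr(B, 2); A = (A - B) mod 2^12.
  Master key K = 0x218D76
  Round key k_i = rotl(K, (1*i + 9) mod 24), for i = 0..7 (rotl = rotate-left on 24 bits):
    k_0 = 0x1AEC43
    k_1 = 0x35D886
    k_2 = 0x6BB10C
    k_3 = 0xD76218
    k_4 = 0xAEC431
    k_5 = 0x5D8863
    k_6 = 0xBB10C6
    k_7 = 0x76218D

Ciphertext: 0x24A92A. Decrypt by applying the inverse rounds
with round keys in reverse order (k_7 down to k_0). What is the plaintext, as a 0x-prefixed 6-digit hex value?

0xD79C8B

s_0 = ciphertext = 0x24A92A
s_1 = InvRound(s_0, k_7) = 0x035392
s_2 = InvRound(s_1, k_6) = 0x2EBE08
s_3 = InvRound(s_2, k_5) = 0x7942F4
s_4 = InvRound(s_3, k_4) = 0x19F206
s_5 = InvRound(s_4, k_3) = 0xFAB3DC
s_6 = InvRound(s_5, k_2) = 0x14ED59
s_7 = InvRound(s_6, k_1) = 0x647381
s_8 = InvRound(s_7, k_0) = 0xD79C8B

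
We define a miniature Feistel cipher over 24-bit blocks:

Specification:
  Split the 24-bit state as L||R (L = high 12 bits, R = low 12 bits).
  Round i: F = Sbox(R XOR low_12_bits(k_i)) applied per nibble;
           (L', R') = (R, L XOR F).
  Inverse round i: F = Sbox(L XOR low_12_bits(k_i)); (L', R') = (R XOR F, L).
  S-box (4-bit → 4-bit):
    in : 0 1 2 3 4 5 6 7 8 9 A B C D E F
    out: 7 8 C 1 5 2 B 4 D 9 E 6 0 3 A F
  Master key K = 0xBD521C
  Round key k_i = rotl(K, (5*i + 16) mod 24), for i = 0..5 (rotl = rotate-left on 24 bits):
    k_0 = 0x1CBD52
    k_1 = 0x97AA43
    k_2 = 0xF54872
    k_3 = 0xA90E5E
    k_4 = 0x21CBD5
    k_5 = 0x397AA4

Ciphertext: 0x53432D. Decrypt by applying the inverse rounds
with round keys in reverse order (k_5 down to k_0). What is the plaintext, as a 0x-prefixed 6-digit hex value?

s_0 = ciphertext = 0x53432D
s_1 = InvRound(s_0, k_5) = 0xCBA534
s_2 = InvRound(s_1, k_4) = 0x18BCBA
s_3 = InvRound(s_2, k_3) = 0x38818B
s_4 = InvRound(s_3, k_2) = 0x775388
s_5 = InvRound(s_4, k_1) = 0x093775
s_6 = InvRound(s_5, k_0) = 0x47D093

0x47D093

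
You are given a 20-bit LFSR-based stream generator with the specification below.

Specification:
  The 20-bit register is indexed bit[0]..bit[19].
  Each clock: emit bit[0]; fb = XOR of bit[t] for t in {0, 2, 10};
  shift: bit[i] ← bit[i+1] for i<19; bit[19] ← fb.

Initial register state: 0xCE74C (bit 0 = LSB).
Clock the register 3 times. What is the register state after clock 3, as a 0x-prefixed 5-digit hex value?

reg_0 = 0xCE74C
clock 1: out=0, reg = 0x673A6
clock 2: out=0, reg = 0xB39D3
clock 3: out=1, reg = 0xD9CE9

0xD9CE9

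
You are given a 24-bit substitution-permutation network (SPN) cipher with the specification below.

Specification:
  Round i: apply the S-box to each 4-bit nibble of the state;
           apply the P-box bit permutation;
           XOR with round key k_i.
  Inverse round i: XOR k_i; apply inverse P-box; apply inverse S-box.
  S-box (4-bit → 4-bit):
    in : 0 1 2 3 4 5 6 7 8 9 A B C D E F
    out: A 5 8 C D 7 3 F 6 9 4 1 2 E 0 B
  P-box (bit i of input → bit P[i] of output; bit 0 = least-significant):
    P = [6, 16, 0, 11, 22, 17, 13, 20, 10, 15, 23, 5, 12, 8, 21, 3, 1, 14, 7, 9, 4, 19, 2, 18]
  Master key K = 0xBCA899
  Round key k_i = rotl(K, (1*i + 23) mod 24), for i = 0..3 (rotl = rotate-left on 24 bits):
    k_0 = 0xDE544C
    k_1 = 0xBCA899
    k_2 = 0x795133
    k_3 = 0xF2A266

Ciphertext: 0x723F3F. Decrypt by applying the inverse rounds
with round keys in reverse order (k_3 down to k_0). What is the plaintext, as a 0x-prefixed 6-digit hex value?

s_0 = ciphertext = 0x723F3F
s_1 = InvRound(s_0, k_3) = 0xBEF5E4
s_2 = InvRound(s_1, k_2) = 0x41E555
s_3 = InvRound(s_2, k_1) = 0xD8D19F
s_4 = InvRound(s_3, k_0) = 0x91C6C1

0x91C6C1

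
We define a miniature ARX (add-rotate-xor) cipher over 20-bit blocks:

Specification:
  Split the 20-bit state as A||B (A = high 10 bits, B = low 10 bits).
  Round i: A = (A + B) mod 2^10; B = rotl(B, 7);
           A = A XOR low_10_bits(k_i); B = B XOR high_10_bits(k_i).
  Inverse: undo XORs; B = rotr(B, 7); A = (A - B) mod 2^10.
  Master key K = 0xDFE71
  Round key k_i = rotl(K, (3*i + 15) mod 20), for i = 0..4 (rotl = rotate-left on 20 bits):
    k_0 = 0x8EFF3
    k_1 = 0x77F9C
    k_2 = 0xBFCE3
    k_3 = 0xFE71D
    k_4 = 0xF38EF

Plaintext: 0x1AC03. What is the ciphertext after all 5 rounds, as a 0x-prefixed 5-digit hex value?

0x9549A

s_0 = plaintext = 0x1AC03
s_1 = Round(s_0, k_0) = 0xE77BB
s_2 = Round(s_1, k_1) = 0x31028
s_3 = Round(s_2, k_2) = 0x03EFA
s_4 = Round(s_3, k_3) = 0x052A6
s_5 = Round(s_4, k_4) = 0x9549A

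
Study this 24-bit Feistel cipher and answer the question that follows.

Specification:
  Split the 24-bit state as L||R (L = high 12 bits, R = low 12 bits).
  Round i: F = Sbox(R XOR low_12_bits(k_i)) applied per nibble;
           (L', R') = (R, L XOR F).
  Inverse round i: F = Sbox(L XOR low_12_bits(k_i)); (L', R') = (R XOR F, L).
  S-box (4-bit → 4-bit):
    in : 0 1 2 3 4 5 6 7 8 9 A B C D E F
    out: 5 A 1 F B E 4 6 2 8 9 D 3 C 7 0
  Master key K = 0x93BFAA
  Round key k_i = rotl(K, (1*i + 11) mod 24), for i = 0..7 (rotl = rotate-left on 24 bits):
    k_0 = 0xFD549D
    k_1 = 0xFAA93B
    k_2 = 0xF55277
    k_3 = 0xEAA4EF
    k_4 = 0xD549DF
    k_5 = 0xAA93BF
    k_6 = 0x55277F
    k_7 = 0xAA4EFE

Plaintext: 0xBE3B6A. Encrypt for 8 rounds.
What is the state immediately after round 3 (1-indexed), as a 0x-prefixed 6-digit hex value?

0xAAD92C

s_0 = plaintext = 0xBE3B6A
s_1 = Round(s_0, k_0) = 0xB6ABE5
s_2 = Round(s_1, k_1) = 0xBE5AAD
s_3 = Round(s_2, k_2) = 0xAAD92C
s_4 = Round(s_3, k_3) = 0x92C692
s_5 = Round(s_4, k_4) = 0x692990
s_6 = Round(s_5, k_5) = 0x990F82
s_7 = Round(s_6, k_6) = 0xF82B9C
s_8 = Round(s_7, k_7) = 0xB9C1C3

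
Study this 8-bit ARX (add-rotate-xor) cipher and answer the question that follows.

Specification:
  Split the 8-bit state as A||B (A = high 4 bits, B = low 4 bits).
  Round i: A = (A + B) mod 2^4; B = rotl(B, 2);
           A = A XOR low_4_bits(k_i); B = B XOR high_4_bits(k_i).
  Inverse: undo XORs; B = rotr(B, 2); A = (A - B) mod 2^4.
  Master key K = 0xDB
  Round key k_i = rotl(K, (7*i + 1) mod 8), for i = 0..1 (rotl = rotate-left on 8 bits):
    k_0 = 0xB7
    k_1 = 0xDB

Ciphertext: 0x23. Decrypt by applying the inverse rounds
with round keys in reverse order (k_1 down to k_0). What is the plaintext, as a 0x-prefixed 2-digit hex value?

s_0 = ciphertext = 0x23
s_1 = InvRound(s_0, k_1) = 0xEB
s_2 = InvRound(s_1, k_0) = 0x90

0x90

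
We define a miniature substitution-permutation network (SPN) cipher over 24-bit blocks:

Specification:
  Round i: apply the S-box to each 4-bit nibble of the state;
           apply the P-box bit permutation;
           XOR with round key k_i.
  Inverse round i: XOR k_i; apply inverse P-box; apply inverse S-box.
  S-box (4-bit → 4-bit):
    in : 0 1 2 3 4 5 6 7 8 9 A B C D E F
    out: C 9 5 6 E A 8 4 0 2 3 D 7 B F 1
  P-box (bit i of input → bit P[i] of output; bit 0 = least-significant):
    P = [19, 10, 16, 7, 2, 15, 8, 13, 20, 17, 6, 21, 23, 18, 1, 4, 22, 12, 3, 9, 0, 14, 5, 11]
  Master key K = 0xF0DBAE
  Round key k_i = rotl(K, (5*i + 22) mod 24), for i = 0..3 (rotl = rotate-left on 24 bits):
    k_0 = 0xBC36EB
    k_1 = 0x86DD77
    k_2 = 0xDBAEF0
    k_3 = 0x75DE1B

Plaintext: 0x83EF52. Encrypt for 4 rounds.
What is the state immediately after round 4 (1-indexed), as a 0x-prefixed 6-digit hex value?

0x5B51EF

s_0 = plaintext = 0x83EF52
s_1 = Round(s_0, k_0) = 0x2186F1
s_2 = Round(s_1, k_1) = 0xEEDFD2
s_3 = Round(s_2, k_2) = 0x0654CD
s_4 = Round(s_3, k_3) = 0x5B51EF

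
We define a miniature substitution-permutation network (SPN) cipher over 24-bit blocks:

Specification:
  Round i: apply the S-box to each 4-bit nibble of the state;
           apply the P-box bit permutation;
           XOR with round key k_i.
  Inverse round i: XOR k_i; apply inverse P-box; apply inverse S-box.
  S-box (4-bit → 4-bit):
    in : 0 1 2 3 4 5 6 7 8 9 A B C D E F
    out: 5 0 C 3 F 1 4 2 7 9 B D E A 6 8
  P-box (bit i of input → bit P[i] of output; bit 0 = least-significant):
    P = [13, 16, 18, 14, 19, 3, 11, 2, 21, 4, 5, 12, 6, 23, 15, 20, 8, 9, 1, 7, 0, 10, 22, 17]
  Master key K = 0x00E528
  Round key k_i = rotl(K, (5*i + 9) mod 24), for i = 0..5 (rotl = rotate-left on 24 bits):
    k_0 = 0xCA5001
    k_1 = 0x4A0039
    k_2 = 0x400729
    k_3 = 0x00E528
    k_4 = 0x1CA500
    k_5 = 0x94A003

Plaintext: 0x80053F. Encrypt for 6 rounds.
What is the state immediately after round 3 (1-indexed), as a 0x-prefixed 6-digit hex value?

0x44931D

s_0 = plaintext = 0x80053F
s_1 = Round(s_0, k_0) = 0xA2954A
s_2 = Round(s_1, k_1) = 0x716CF6
s_3 = Round(s_2, k_2) = 0x44931D
s_4 = Round(s_3, k_3) = 0x73A2FB
s_5 = Round(s_4, k_4) = 0x88D264
s_6 = Round(s_5, k_5) = 0x41DF20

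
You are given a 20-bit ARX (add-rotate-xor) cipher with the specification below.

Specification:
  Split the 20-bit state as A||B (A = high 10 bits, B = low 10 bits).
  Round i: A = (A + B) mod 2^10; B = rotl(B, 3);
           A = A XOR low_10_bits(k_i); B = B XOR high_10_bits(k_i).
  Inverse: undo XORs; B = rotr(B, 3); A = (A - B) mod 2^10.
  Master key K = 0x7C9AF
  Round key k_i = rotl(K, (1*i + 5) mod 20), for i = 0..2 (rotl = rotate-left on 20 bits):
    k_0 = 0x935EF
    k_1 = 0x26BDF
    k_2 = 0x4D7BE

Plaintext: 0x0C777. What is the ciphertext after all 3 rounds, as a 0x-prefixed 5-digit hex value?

s_0 = plaintext = 0x0C777
s_1 = Round(s_0, k_0) = 0x91DF3
s_2 = Round(s_1, k_1) = 0xF9701
s_3 = Round(s_2, k_2) = 0x5613B

0x5613B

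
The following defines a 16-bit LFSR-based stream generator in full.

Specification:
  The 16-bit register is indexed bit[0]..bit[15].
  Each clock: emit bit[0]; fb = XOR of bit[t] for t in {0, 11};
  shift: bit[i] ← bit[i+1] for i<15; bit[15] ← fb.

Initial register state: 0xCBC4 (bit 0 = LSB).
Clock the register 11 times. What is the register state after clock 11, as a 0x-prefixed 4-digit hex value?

0x8FB9

reg_0 = 0xCBC4
clock 1: out=0, reg = 0xE5E2
clock 2: out=0, reg = 0x72F1
clock 3: out=1, reg = 0xB978
clock 4: out=0, reg = 0xDCBC
clock 5: out=0, reg = 0xEE5E
clock 6: out=0, reg = 0xF72F
clock 7: out=1, reg = 0xFB97
clock 8: out=1, reg = 0x7DCB
clock 9: out=1, reg = 0x3EE5
clock 10: out=1, reg = 0x1F72
clock 11: out=0, reg = 0x8FB9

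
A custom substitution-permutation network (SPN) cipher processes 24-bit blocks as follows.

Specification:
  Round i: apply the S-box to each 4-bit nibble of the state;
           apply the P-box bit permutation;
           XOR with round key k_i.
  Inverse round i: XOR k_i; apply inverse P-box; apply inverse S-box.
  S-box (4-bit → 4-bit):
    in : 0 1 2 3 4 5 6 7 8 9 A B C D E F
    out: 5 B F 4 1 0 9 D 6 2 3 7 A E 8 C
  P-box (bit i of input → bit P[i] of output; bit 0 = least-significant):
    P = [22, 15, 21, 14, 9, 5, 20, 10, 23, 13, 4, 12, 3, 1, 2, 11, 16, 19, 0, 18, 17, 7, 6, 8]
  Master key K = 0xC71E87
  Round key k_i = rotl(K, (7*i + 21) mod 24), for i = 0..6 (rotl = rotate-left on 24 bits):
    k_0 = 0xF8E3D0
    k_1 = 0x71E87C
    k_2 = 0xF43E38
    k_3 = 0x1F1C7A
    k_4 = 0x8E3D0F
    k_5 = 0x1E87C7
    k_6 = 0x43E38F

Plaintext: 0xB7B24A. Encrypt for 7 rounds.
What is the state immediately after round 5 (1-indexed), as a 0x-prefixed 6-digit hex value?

0x00EF09

s_0 = plaintext = 0xB7B24A
s_1 = Round(s_0, k_0) = 0x3F510F
s_2 = Round(s_1, k_1) = 0xC59A3D
s_3 = Round(s_2, k_2) = 0x44DFBA
s_4 = Round(s_3, k_3) = 0x4C864C
s_5 = Round(s_4, k_4) = 0x00EF09
s_6 = Round(s_5, k_5) = 0x0D1D96
s_7 = Round(s_6, k_6) = 0x0D9BF4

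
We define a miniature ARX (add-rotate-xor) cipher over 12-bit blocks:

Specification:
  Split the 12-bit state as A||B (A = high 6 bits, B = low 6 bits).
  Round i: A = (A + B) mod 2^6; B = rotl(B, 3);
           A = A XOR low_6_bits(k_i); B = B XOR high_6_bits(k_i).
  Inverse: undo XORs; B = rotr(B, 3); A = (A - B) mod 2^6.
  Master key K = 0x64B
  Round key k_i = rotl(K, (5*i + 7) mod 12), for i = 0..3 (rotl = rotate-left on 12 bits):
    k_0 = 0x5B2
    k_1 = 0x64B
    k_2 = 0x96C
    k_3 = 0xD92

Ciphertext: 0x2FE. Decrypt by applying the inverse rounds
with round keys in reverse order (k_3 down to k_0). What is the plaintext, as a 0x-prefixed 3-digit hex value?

0x3CF

s_0 = ciphertext = 0x2FE
s_1 = InvRound(s_0, k_3) = 0x601
s_2 = InvRound(s_1, k_2) = 0x424
s_3 = InvRound(s_2, k_1) = 0xB2F
s_4 = InvRound(s_3, k_0) = 0x3CF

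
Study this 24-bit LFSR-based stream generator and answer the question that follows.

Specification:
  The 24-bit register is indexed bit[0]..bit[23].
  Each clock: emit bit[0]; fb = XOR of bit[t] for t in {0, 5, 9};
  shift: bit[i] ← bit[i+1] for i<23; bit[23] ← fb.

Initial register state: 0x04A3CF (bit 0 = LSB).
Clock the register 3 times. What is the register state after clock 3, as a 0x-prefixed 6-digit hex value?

0x009479

reg_0 = 0x04A3CF
clock 1: out=1, reg = 0x0251E7
clock 2: out=1, reg = 0x0128F3
clock 3: out=1, reg = 0x009479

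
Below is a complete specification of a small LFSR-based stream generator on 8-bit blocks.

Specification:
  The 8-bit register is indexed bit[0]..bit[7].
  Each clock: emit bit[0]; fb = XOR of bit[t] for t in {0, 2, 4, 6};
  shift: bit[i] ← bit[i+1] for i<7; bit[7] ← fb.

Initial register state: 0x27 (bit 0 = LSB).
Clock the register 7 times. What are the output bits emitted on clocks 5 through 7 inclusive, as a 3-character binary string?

reg_0 = 0x27
clock 1: out=1, reg = 0x13
clock 2: out=1, reg = 0x09
clock 3: out=1, reg = 0x84
clock 4: out=0, reg = 0xC2
clock 5: out=0, reg = 0xE1
clock 6: out=1, reg = 0x70
clock 7: out=0, reg = 0x38

010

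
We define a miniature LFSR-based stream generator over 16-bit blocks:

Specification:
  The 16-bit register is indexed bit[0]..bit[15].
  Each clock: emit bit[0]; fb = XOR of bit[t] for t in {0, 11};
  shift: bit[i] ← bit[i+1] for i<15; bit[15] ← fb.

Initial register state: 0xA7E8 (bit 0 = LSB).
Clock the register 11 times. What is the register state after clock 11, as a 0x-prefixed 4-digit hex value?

0x0F94

reg_0 = 0xA7E8
clock 1: out=0, reg = 0x53F4
clock 2: out=0, reg = 0x29FA
clock 3: out=0, reg = 0x94FD
clock 4: out=1, reg = 0xCA7E
clock 5: out=0, reg = 0xE53F
clock 6: out=1, reg = 0xF29F
clock 7: out=1, reg = 0xF94F
clock 8: out=1, reg = 0x7CA7
clock 9: out=1, reg = 0x3E53
clock 10: out=1, reg = 0x1F29
clock 11: out=1, reg = 0x0F94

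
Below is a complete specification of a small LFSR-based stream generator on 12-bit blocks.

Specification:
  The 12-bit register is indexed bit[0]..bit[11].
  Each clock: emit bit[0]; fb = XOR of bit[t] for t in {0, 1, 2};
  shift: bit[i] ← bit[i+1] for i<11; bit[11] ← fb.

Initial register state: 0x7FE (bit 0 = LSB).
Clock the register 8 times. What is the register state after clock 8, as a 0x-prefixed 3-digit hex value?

reg_0 = 0x7FE
clock 1: out=0, reg = 0x3FF
clock 2: out=1, reg = 0x9FF
clock 3: out=1, reg = 0xCFF
clock 4: out=1, reg = 0xE7F
clock 5: out=1, reg = 0xF3F
clock 6: out=1, reg = 0xF9F
clock 7: out=1, reg = 0xFCF
clock 8: out=1, reg = 0xFE7

0xFE7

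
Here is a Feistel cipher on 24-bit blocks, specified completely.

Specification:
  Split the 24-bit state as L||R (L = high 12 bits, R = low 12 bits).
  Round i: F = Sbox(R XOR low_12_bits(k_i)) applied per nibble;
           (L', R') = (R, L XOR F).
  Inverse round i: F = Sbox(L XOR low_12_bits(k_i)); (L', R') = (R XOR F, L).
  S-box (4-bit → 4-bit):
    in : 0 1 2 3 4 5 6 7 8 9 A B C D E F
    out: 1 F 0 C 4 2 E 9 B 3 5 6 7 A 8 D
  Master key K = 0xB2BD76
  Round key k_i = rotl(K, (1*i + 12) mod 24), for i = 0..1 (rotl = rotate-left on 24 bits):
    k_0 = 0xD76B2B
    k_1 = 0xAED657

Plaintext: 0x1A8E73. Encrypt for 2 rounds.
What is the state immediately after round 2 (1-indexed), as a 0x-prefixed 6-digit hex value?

s_0 = plaintext = 0x1A8E73
s_1 = Round(s_0, k_0) = 0xE73383
s_2 = Round(s_1, k_1) = 0x383CD7

0x383CD7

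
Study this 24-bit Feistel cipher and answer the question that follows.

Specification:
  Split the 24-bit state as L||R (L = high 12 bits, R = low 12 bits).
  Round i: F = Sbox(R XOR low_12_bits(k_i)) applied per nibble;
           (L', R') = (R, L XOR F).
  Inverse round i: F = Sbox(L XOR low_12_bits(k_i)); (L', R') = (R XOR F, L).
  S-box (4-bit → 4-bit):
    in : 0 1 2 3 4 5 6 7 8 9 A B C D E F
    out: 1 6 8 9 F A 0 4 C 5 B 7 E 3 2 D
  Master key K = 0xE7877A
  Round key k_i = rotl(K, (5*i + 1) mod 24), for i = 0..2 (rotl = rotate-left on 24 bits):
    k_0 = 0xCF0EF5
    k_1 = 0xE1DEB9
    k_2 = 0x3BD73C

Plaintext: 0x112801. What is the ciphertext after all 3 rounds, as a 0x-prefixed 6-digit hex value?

0x54E985

s_0 = plaintext = 0x112801
s_1 = Round(s_0, k_0) = 0x8011CD
s_2 = Round(s_1, k_1) = 0x1CD54E
s_3 = Round(s_2, k_2) = 0x54E985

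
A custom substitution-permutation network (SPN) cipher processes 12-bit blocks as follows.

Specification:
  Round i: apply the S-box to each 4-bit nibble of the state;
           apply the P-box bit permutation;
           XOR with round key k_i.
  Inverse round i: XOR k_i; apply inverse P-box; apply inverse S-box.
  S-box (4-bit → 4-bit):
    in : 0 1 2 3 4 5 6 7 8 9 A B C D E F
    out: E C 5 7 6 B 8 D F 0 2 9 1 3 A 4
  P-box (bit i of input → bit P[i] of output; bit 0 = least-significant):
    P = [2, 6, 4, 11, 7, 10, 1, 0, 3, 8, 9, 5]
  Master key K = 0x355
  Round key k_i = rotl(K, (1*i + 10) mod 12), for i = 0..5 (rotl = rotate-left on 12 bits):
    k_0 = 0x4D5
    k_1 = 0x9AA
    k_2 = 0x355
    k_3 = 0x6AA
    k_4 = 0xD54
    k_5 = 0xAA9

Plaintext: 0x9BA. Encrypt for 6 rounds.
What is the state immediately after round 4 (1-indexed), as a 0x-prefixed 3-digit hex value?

0x837

s_0 = plaintext = 0x9BA
s_1 = Round(s_0, k_0) = 0x414
s_2 = Round(s_1, k_1) = 0xAF9
s_3 = Round(s_2, k_2) = 0x257
s_4 = Round(s_3, k_3) = 0x837
s_5 = Round(s_4, k_4) = 0x2EA
s_6 = Round(s_5, k_5) = 0xCE0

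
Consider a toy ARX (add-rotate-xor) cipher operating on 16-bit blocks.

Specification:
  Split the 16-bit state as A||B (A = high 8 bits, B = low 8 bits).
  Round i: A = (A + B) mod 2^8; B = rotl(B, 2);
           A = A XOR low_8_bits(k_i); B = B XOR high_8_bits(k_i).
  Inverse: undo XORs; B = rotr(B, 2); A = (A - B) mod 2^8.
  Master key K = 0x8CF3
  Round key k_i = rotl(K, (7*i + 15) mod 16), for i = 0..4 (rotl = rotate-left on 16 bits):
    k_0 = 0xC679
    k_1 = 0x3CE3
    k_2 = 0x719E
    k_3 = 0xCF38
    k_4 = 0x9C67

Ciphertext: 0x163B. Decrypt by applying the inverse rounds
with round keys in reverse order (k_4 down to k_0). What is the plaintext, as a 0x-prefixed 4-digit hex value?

s_0 = ciphertext = 0x163B
s_1 = InvRound(s_0, k_4) = 0x88E9
s_2 = InvRound(s_1, k_3) = 0x2789
s_3 = InvRound(s_2, k_2) = 0x7B3E
s_4 = InvRound(s_3, k_1) = 0x1880
s_5 = InvRound(s_4, k_0) = 0xD091

0xD091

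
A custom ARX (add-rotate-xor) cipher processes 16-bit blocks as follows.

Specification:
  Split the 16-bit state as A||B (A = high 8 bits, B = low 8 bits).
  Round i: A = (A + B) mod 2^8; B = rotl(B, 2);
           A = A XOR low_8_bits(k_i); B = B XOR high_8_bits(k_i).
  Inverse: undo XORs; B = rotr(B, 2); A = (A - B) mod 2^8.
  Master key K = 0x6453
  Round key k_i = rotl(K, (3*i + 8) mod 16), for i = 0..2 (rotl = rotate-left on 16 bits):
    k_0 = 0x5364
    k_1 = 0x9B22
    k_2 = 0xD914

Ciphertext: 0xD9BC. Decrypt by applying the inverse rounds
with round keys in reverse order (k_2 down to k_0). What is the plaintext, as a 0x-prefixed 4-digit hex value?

0xCAF8

s_0 = ciphertext = 0xD9BC
s_1 = InvRound(s_0, k_2) = 0x7459
s_2 = InvRound(s_1, k_1) = 0xA6B0
s_3 = InvRound(s_2, k_0) = 0xCAF8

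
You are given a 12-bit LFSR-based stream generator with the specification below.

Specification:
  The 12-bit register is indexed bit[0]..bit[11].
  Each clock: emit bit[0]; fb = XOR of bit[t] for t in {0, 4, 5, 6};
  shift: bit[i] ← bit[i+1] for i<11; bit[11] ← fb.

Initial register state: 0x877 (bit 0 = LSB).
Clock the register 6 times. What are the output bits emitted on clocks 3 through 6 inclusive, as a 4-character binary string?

reg_0 = 0x877
clock 1: out=1, reg = 0x43B
clock 2: out=1, reg = 0xA1D
clock 3: out=1, reg = 0x50E
clock 4: out=0, reg = 0x287
clock 5: out=1, reg = 0x943
clock 6: out=1, reg = 0x4A1

1011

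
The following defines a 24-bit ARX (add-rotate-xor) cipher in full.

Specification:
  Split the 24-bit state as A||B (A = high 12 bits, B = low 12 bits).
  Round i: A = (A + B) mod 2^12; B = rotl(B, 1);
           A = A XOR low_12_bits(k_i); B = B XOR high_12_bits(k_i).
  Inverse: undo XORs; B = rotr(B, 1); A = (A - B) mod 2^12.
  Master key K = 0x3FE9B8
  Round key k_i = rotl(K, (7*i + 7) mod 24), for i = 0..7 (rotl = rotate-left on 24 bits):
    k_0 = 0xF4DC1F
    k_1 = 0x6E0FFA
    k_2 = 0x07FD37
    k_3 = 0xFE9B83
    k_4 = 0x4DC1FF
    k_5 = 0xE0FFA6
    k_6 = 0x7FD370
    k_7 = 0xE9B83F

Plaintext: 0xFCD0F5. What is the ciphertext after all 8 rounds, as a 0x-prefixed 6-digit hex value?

s_0 = plaintext = 0xFCD0F5
s_1 = Round(s_0, k_0) = 0xCDDEA7
s_2 = Round(s_1, k_1) = 0x47EBAF
s_3 = Round(s_2, k_2) = 0xD1A720
s_4 = Round(s_3, k_3) = 0xFB91A9
s_5 = Round(s_4, k_4) = 0x09D78E
s_6 = Round(s_5, k_5) = 0x78D113
s_7 = Round(s_6, k_6) = 0xBD05DB
s_8 = Round(s_7, k_7) = 0x99452D

0x99452D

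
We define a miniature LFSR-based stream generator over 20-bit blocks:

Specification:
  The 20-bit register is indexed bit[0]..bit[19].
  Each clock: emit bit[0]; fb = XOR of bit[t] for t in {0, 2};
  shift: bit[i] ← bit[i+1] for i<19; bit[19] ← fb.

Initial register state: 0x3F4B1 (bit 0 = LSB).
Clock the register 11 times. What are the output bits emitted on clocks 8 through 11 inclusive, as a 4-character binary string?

reg_0 = 0x3F4B1
clock 1: out=1, reg = 0x9FA58
clock 2: out=0, reg = 0x4FD2C
clock 3: out=0, reg = 0xA7E96
clock 4: out=0, reg = 0xD3F4B
clock 5: out=1, reg = 0xE9FA5
clock 6: out=1, reg = 0x74FD2
clock 7: out=0, reg = 0x3A7E9
clock 8: out=1, reg = 0x9D3F4
clock 9: out=0, reg = 0xCE9FA
clock 10: out=0, reg = 0x674FD
clock 11: out=1, reg = 0x33A7E

1001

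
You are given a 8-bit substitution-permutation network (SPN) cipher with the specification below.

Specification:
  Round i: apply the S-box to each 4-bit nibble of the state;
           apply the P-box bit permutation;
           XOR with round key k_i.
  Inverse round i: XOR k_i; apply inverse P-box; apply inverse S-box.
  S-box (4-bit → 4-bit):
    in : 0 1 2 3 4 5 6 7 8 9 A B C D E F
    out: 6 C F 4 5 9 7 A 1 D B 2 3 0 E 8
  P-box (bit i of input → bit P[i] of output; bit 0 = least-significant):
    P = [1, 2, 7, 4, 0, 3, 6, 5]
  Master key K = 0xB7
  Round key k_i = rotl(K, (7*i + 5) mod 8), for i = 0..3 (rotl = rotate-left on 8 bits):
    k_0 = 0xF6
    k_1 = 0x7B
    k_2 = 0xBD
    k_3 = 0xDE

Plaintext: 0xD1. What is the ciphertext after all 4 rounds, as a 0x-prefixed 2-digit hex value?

s_0 = plaintext = 0xD1
s_1 = Round(s_0, k_0) = 0x66
s_2 = Round(s_1, k_1) = 0xB4
s_3 = Round(s_2, k_2) = 0x37
s_4 = Round(s_3, k_3) = 0x8A

0x8A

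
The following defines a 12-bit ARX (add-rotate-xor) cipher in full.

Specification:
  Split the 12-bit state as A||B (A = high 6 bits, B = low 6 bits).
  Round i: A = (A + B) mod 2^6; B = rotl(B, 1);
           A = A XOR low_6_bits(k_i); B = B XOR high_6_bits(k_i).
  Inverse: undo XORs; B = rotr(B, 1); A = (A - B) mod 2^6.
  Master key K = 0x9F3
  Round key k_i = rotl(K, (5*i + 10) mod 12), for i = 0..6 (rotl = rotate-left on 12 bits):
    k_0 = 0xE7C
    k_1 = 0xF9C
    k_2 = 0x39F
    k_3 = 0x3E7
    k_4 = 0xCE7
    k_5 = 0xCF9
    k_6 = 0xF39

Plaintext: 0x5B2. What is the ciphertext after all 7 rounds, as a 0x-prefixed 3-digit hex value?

0x04D

s_0 = plaintext = 0x5B2
s_1 = Round(s_0, k_0) = 0xD1C
s_2 = Round(s_1, k_1) = 0x306
s_3 = Round(s_2, k_2) = 0x342
s_4 = Round(s_3, k_3) = 0xA0B
s_5 = Round(s_4, k_4) = 0x525
s_6 = Round(s_5, k_5) = 0x038
s_7 = Round(s_6, k_6) = 0x04D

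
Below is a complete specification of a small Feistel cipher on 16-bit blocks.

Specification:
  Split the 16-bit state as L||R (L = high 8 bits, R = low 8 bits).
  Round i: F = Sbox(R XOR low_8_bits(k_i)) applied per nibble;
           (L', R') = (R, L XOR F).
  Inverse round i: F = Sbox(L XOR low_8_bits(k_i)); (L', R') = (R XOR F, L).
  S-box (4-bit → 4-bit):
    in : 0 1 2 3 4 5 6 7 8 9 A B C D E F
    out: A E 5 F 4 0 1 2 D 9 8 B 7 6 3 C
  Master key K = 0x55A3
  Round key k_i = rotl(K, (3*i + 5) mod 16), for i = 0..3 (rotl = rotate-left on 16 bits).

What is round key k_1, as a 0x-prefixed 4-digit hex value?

K = 0x55A3
k_0 = rotl(K, (3*0+5) mod 16) = rotl(K, 5) = 0xB46A
k_1 = rotl(K, (3*1+5) mod 16) = rotl(K, 8) = 0xA355

0xA355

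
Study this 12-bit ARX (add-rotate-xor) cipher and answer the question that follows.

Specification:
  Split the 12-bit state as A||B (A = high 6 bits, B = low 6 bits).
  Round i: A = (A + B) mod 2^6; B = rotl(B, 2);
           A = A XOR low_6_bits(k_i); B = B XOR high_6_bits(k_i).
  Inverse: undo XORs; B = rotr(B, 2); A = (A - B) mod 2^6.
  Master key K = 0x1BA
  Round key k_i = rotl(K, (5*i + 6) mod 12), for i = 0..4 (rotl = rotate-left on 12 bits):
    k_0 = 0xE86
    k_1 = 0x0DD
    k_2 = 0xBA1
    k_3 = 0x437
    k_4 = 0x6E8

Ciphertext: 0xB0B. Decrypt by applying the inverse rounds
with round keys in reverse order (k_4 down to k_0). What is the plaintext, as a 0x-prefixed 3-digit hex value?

s_0 = ciphertext = 0xB0B
s_1 = InvRound(s_0, k_4) = 0x004
s_2 = InvRound(s_1, k_3) = 0xC85
s_3 = InvRound(s_2, k_2) = 0x67A
s_4 = InvRound(s_3, k_1) = 0x99E
s_5 = InvRound(s_4, k_0) = 0x5C9

0x5C9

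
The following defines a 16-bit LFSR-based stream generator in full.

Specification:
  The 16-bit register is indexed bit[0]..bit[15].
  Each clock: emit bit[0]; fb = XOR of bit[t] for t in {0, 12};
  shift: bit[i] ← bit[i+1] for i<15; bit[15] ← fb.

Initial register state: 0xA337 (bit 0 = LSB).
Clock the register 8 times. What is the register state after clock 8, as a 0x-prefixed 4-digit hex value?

reg_0 = 0xA337
clock 1: out=1, reg = 0xD19B
clock 2: out=1, reg = 0x68CD
clock 3: out=1, reg = 0xB466
clock 4: out=0, reg = 0xDA33
clock 5: out=1, reg = 0x6D19
clock 6: out=1, reg = 0xB68C
clock 7: out=0, reg = 0xDB46
clock 8: out=0, reg = 0xEDA3

0xEDA3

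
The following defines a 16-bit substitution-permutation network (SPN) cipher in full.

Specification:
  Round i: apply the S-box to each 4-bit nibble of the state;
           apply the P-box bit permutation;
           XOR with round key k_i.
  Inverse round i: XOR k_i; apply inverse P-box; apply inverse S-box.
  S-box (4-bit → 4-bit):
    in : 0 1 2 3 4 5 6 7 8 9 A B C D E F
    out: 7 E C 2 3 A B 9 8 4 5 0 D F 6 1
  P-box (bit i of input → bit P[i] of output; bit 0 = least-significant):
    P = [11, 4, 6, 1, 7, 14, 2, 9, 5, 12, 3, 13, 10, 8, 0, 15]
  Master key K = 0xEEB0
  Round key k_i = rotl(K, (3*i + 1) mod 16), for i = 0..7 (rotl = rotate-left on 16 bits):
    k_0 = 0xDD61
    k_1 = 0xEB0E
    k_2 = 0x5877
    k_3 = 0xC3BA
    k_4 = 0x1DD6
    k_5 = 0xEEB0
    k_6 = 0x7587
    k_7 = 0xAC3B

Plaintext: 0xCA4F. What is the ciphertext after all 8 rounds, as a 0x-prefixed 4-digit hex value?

0x1F50

s_0 = plaintext = 0xCA4F
s_1 = Round(s_0, k_0) = 0x11C8
s_2 = Round(s_1, k_1) = 0x5881
s_3 = Round(s_2, k_2) = 0xFB25
s_4 = Round(s_3, k_3) = 0xC5AC
s_5 = Round(s_4, k_4) = 0xA111
s_6 = Round(s_5, k_5) = 0x98EF
s_7 = Round(s_6, k_6) = 0x1D82
s_8 = Round(s_7, k_7) = 0x1F50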